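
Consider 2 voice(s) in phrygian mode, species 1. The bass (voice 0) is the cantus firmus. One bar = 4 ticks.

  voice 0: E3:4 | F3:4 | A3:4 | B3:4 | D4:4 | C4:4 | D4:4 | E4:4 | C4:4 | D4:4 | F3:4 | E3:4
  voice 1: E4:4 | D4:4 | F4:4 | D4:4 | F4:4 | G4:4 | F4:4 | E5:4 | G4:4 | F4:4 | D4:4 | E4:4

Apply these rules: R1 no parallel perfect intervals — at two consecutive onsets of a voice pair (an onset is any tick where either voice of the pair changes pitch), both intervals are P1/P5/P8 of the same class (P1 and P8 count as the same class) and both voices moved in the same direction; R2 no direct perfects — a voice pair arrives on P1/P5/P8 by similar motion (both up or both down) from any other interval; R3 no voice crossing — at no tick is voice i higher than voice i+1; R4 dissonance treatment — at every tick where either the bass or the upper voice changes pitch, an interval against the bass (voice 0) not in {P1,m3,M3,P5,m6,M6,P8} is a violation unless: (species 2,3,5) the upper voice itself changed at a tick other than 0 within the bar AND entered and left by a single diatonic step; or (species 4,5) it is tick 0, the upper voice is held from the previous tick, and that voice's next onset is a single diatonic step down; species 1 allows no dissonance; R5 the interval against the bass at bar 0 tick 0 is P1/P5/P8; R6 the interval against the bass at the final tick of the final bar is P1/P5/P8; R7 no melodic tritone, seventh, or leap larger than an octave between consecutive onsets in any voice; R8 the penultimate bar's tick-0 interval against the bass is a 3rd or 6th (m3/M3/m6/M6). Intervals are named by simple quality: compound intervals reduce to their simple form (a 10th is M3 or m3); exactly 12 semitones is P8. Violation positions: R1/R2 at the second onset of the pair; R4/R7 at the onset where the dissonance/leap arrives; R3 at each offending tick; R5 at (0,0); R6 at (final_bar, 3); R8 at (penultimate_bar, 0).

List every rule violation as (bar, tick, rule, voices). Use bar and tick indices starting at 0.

(7, 0, R2, (0, 1))
(7, 0, R7, (1,))
(8, 0, R2, (0, 1))

bar 0: v0=E3 v1=E4 downbeat P8
bar 1: v0=F3 v1=D4 downbeat M6
bar 2: v0=A3 v1=F4 downbeat m6
bar 3: v0=B3 v1=D4 downbeat m3
bar 4: v0=D4 v1=F4 downbeat m3
bar 5: v0=C4 v1=G4 downbeat P5
bar 6: v0=D4 v1=F4 downbeat m3
bar 7: v0=E4 v1=E5 downbeat P8
bar 8: v0=C4 v1=G4 downbeat P5
bar 9: v0=D4 v1=F4 downbeat m3
bar 10: v0=F3 v1=D4 downbeat M6
bar 11: v0=E3 v1=E4 downbeat P8
  -> R2 @ bar 7 tick 0 v(0, 1): D4/F4 m3 -> E4/E5 P8 similar
  -> R7 @ bar 7 tick 0 v(1,): F4->E5 leap 11st
  -> R2 @ bar 8 tick 0 v(0, 1): E4/E5 P8 -> C4/G4 P5 similar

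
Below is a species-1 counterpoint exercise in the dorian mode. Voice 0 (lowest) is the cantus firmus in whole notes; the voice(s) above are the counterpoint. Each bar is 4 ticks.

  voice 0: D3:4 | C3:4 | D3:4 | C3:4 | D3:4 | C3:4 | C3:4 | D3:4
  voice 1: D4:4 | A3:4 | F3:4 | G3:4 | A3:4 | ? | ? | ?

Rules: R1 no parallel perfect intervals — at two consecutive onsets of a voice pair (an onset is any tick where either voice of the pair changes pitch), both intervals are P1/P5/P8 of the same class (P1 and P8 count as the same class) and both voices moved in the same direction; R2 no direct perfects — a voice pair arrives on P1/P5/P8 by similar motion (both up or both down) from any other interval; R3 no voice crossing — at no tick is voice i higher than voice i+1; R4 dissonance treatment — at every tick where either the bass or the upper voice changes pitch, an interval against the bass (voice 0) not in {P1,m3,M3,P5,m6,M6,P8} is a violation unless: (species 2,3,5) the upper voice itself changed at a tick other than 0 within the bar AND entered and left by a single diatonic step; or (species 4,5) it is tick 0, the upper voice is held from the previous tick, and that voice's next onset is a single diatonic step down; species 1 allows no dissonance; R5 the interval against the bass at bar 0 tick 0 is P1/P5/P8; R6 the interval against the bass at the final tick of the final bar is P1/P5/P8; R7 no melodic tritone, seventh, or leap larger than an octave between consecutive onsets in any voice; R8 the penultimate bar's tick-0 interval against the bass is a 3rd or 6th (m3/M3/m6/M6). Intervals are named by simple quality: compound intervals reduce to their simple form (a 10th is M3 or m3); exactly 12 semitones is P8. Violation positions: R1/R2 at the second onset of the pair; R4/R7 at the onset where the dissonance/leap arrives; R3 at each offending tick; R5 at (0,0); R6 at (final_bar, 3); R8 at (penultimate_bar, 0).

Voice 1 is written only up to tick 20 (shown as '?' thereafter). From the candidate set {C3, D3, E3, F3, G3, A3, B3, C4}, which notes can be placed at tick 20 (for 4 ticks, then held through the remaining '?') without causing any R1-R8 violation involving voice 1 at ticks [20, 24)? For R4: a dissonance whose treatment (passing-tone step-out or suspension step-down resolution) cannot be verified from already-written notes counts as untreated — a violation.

{A3, C4, E3}

C3: violates R2
D3: violates R4
E3: legal
F3: violates R4
G3: violates R1
A3: legal
B3: violates R4
C4: legal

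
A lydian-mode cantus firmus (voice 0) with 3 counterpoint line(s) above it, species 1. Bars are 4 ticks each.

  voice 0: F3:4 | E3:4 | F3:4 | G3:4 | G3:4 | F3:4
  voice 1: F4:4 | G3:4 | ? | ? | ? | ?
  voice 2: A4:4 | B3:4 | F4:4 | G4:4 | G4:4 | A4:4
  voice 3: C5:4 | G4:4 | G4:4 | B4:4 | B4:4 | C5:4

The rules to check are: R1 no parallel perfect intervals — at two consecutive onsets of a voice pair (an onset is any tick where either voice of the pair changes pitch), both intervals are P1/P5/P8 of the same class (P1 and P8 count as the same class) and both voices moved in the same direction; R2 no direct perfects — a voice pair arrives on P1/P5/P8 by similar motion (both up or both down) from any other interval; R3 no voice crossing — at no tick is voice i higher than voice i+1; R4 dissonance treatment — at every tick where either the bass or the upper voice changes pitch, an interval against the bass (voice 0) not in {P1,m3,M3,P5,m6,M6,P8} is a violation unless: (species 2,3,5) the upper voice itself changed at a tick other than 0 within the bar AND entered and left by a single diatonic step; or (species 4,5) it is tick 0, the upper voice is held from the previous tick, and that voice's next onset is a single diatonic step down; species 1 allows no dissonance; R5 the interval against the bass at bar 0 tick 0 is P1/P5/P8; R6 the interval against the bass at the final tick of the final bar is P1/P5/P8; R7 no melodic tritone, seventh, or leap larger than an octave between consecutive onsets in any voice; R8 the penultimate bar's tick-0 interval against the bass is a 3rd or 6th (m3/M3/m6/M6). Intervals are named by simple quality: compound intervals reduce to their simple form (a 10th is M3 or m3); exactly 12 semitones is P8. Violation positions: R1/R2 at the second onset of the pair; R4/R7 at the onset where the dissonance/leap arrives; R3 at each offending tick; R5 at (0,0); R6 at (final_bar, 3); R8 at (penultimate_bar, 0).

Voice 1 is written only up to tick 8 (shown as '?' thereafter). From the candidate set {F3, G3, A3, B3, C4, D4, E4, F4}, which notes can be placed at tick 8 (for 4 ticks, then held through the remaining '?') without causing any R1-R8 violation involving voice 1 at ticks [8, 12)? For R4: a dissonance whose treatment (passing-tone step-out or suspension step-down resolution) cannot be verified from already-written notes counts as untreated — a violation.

F3: legal
G3: violates R4
A3: legal
B3: violates R4
C4: violates R2
D4: legal
E4: violates R4
F4: violates R2,R7

{A3, D4, F3}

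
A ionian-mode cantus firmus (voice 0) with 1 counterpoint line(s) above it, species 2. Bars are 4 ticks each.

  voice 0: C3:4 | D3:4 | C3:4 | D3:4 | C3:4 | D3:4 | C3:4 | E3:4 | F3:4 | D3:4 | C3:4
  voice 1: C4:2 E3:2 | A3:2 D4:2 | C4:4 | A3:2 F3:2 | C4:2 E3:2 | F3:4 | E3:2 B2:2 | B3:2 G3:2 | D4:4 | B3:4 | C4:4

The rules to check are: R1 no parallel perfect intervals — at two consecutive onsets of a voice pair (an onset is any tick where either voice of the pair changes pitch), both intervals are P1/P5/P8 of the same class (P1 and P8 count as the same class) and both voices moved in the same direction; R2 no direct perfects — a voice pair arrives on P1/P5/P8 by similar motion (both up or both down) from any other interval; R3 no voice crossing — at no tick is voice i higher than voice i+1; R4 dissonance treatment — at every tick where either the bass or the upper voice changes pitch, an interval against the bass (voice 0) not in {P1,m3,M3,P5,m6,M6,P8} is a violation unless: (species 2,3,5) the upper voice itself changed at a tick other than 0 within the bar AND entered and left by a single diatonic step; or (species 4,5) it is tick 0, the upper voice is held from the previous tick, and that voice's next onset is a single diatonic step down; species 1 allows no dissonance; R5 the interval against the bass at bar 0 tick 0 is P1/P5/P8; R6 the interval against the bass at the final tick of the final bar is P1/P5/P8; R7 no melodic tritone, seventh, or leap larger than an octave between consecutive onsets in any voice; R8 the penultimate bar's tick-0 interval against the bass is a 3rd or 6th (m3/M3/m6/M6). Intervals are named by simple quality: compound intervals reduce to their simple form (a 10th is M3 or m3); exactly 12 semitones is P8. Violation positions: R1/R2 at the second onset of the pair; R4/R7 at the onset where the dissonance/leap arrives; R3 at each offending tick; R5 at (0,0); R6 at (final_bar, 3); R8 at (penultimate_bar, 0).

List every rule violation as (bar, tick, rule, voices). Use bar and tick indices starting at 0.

(1, 0, R2, (0, 1))
(2, 0, R1, (0, 1))
(6, 2, R3, (0, 1))
(6, 2, R4, (0, 1))
(6, 3, R3, (0, 1))
(7, 0, R2, (0, 1))

bar 0: v0=C3 v1=C4 downbeat P8
bar 1: v0=D3 v1=A3 downbeat P5
bar 2: v0=C3 v1=C4 downbeat P8
bar 3: v0=D3 v1=A3 downbeat P5
bar 4: v0=C3 v1=C4 downbeat P8
bar 5: v0=D3 v1=F3 downbeat m3
bar 6: v0=C3 v1=E3 downbeat M3
bar 7: v0=E3 v1=B3 downbeat P5
bar 8: v0=F3 v1=D4 downbeat M6
bar 9: v0=D3 v1=B3 downbeat M6
bar 10: v0=C3 v1=C4 downbeat P8
  -> R2 @ bar 1 tick 0 v(0, 1): C3/E3 M3 -> D3/A3 P5 similar
  -> R1 @ bar 2 tick 0 v(0, 1): D3/D4 P8 -> C3/C4 P8 similar
  -> R3 @ bar 6 tick 2 v(0, 1): C3 above B2
  -> R4 @ bar 6 tick 2 v(0, 1): C3/B2 m2 untreated
  -> R3 @ bar 6 tick 3 v(0, 1): C3 above B2
  -> R2 @ bar 7 tick 0 v(0, 1): C3/B2 m2 -> E3/B3 P5 similar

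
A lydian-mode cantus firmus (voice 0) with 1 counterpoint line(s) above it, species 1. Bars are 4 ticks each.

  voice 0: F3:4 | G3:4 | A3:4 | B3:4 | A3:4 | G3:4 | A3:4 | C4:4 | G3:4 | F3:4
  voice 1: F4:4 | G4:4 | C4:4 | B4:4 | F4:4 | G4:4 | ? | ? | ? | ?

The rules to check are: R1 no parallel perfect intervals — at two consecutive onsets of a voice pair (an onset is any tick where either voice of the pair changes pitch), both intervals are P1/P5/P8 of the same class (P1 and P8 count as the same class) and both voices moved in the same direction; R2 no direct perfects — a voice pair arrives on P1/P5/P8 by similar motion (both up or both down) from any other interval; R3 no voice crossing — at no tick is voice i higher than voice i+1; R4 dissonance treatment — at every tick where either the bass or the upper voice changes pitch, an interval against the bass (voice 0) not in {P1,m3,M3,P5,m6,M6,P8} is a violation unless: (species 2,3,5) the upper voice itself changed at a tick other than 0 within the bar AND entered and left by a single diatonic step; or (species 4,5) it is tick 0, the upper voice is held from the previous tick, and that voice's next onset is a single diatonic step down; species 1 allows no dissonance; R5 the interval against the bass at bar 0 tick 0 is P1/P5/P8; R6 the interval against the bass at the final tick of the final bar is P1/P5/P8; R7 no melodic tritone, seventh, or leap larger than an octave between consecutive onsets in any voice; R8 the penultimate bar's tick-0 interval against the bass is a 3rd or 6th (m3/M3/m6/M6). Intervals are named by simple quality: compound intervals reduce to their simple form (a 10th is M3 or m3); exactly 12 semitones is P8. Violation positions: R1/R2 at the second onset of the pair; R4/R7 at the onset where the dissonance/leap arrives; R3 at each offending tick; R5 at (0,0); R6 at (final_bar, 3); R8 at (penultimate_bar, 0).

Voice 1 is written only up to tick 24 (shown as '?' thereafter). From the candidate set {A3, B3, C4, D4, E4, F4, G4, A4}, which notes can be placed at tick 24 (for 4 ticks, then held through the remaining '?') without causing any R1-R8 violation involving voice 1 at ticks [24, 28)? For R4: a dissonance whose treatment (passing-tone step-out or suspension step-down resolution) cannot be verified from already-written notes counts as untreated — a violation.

A3: violates R7
B3: violates R4
C4: legal
D4: violates R4
E4: legal
F4: legal
G4: violates R4
A4: violates R1

{C4, E4, F4}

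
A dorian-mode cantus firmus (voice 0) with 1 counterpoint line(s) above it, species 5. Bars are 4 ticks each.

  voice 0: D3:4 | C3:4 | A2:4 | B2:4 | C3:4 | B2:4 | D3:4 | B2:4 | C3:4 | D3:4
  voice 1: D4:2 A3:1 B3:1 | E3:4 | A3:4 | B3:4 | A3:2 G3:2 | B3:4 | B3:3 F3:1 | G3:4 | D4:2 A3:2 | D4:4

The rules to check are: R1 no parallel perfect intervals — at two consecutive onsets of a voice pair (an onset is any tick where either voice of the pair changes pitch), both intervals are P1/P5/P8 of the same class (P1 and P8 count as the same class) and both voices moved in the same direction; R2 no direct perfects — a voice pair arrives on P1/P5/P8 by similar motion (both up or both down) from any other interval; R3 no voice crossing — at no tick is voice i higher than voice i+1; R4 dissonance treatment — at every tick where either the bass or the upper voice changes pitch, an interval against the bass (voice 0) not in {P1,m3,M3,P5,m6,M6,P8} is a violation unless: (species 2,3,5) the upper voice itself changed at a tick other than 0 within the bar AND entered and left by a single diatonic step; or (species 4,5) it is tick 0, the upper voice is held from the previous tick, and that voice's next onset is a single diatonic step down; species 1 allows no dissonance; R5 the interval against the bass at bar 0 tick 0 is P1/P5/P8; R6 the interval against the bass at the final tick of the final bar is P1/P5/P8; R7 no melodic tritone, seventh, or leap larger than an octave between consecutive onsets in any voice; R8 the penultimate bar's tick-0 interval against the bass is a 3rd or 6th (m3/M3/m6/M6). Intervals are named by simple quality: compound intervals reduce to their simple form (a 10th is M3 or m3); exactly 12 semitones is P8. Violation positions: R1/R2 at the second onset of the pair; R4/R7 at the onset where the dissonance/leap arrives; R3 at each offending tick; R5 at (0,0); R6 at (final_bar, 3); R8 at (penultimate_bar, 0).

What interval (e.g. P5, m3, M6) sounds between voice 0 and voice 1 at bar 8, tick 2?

voice 0=C3 voice 1=A3 -> M6

M6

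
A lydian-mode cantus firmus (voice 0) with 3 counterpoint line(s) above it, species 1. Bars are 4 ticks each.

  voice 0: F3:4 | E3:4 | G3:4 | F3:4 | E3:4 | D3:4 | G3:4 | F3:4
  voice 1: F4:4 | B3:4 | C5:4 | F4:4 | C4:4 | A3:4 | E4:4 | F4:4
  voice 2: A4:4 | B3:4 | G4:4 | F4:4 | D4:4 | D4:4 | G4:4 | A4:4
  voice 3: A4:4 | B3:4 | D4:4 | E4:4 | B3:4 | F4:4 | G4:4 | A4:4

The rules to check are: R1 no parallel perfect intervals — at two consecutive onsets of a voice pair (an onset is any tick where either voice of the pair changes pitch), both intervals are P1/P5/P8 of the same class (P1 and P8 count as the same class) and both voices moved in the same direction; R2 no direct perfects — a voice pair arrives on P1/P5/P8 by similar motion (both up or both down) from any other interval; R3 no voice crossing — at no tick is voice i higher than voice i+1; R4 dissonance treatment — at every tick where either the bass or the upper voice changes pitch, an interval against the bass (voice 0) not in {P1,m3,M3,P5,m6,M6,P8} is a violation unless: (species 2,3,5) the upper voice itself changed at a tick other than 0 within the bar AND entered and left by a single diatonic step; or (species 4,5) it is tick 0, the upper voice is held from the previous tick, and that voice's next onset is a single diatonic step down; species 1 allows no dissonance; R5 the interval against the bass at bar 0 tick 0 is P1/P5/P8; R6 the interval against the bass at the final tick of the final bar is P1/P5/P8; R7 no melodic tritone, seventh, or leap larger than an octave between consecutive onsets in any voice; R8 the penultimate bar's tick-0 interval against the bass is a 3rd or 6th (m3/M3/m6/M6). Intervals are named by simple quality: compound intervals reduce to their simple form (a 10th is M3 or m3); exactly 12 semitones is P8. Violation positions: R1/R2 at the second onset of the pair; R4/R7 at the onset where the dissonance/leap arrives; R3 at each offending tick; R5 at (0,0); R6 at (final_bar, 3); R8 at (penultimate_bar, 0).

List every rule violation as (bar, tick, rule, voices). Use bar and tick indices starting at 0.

(0, 0, R5, (0, 2))
(0, 0, R5, (0, 3))
(1, 0, R1, (2, 3))
(1, 0, R2, (0, 1))
(1, 0, R2, (0, 2))
(1, 0, R2, (0, 3))
(1, 0, R2, (1, 2))
(1, 0, R2, (1, 3))
(1, 0, R7, (1,))
(1, 0, R7, (2,))
(1, 0, R7, (3,))
(2, 0, R1, (0, 3))
(2, 0, R2, (0, 2))
(2, 0, R3, (1, 2))
(2, 0, R3, (2, 3))
(2, 0, R4, (0, 1))
(2, 0, R7, (1,))
(2, 1, R3, (1, 2))
(2, 1, R3, (2, 3))
(2, 2, R3, (1, 2))
(2, 2, R3, (2, 3))
(2, 3, R3, (1, 2))
(2, 3, R3, (2, 3))
(3, 0, R1, (0, 2))
(3, 0, R2, (0, 1))
(3, 0, R2, (1, 2))
(3, 0, R3, (2, 3))
(3, 0, R4, (0, 3))
(3, 1, R3, (2, 3))
(3, 2, R3, (2, 3))
(3, 3, R3, (2, 3))
(4, 0, R2, (0, 3))
(4, 0, R3, (2, 3))
(4, 0, R4, (0, 2))
(4, 1, R3, (2, 3))
(4, 2, R3, (2, 3))
(4, 3, R3, (2, 3))
(5, 0, R2, (0, 1))
(5, 0, R7, (3,))
(6, 0, R1, (0, 2))
(6, 0, R2, (0, 3))
(6, 0, R2, (2, 3))
(6, 0, R8, (0, 2))
(6, 0, R8, (0, 3))
(7, 0, R1, (2, 3))
(7, 3, R6, (0, 2))
(7, 3, R6, (0, 3))

bar 0: v0=F3 v1=F4 v2=A4 v3=A4 downbeat M3
bar 1: v0=E3 v1=B3 v2=B3 v3=B3 downbeat P5
bar 2: v0=G3 v1=C5 v2=G4 v3=D4 downbeat P5
bar 3: v0=F3 v1=F4 v2=F4 v3=E4 downbeat M7
bar 4: v0=E3 v1=C4 v2=D4 v3=B3 downbeat P5
bar 5: v0=D3 v1=A3 v2=D4 v3=F4 downbeat m3
bar 6: v0=G3 v1=E4 v2=G4 v3=G4 downbeat P8
bar 7: v0=F3 v1=F4 v2=A4 v3=A4 downbeat M3
  -> R5 @ bar 0 tick 0 v(0, 2): opens on M3
  -> R5 @ bar 0 tick 0 v(0, 3): opens on M3
  -> R1 @ bar 1 tick 0 v(2, 3): A4/A4 P1 -> B3/B3 P1 similar
  -> R2 @ bar 1 tick 0 v(0, 1): F3/F4 P8 -> E3/B3 P5 similar
  -> R2 @ bar 1 tick 0 v(0, 2): F3/A4 M3 -> E3/B3 P5 similar
  -> R2 @ bar 1 tick 0 v(0, 3): F3/A4 M3 -> E3/B3 P5 similar
  -> R2 @ bar 1 tick 0 v(1, 2): F4/A4 M3 -> B3/B3 P1 similar
  -> R2 @ bar 1 tick 0 v(1, 3): F4/A4 M3 -> B3/B3 P1 similar
  -> R7 @ bar 1 tick 0 v(1,): F4->B3 leap 6st
  -> R7 @ bar 1 tick 0 v(2,): A4->B3 leap 10st
  -> R7 @ bar 1 tick 0 v(3,): A4->B3 leap 10st
  -> R1 @ bar 2 tick 0 v(0, 3): E3/B3 P5 -> G3/D4 P5 similar
  -> R2 @ bar 2 tick 0 v(0, 2): E3/B3 P5 -> G3/G4 P8 similar
  -> R3 @ bar 2 tick 0 v(1, 2): C5 above G4
  -> R3 @ bar 2 tick 0 v(2, 3): G4 above D4
  -> R4 @ bar 2 tick 0 v(0, 1): G3/C5 P4 untreated
  -> R7 @ bar 2 tick 0 v(1,): B3->C5 leap 13st
  -> R3 @ bar 2 tick 1 v(1, 2): C5 above G4
  -> R3 @ bar 2 tick 1 v(2, 3): G4 above D4
  -> R3 @ bar 2 tick 2 v(1, 2): C5 above G4
  -> R3 @ bar 2 tick 2 v(2, 3): G4 above D4
  -> R3 @ bar 2 tick 3 v(1, 2): C5 above G4
  -> R3 @ bar 2 tick 3 v(2, 3): G4 above D4
  -> R1 @ bar 3 tick 0 v(0, 2): G3/G4 P8 -> F3/F4 P8 similar
  -> R2 @ bar 3 tick 0 v(0, 1): G3/C5 P4 -> F3/F4 P8 similar
  -> R2 @ bar 3 tick 0 v(1, 2): C5/G4 P4 -> F4/F4 P1 similar
  -> R3 @ bar 3 tick 0 v(2, 3): F4 above E4
  -> R4 @ bar 3 tick 0 v(0, 3): F3/E4 M7 untreated
  -> R3 @ bar 3 tick 1 v(2, 3): F4 above E4
  -> R3 @ bar 3 tick 2 v(2, 3): F4 above E4
  -> R3 @ bar 3 tick 3 v(2, 3): F4 above E4
  -> R2 @ bar 4 tick 0 v(0, 3): F3/E4 M7 -> E3/B3 P5 similar
  -> R3 @ bar 4 tick 0 v(2, 3): D4 above B3
  -> R4 @ bar 4 tick 0 v(0, 2): E3/D4 m7 untreated
  -> R3 @ bar 4 tick 1 v(2, 3): D4 above B3
  -> R3 @ bar 4 tick 2 v(2, 3): D4 above B3
  -> R3 @ bar 4 tick 3 v(2, 3): D4 above B3
  -> R2 @ bar 5 tick 0 v(0, 1): E3/C4 m6 -> D3/A3 P5 similar
  -> R7 @ bar 5 tick 0 v(3,): B3->F4 leap 6st
  -> R1 @ bar 6 tick 0 v(0, 2): D3/D4 P8 -> G3/G4 P8 similar
  -> R2 @ bar 6 tick 0 v(0, 3): D3/F4 m3 -> G3/G4 P8 similar
  -> R2 @ bar 6 tick 0 v(2, 3): D4/F4 m3 -> G4/G4 P1 similar
  -> R8 @ bar 6 tick 0 v(0, 2): penult P8 not 3rd/6th
  -> R8 @ bar 6 tick 0 v(0, 3): penult P8 not 3rd/6th
  -> R1 @ bar 7 tick 0 v(2, 3): G4/G4 P1 -> A4/A4 P1 similar
  -> R6 @ bar 7 tick 3 v(0, 2): closes on M3
  -> R6 @ bar 7 tick 3 v(0, 3): closes on M3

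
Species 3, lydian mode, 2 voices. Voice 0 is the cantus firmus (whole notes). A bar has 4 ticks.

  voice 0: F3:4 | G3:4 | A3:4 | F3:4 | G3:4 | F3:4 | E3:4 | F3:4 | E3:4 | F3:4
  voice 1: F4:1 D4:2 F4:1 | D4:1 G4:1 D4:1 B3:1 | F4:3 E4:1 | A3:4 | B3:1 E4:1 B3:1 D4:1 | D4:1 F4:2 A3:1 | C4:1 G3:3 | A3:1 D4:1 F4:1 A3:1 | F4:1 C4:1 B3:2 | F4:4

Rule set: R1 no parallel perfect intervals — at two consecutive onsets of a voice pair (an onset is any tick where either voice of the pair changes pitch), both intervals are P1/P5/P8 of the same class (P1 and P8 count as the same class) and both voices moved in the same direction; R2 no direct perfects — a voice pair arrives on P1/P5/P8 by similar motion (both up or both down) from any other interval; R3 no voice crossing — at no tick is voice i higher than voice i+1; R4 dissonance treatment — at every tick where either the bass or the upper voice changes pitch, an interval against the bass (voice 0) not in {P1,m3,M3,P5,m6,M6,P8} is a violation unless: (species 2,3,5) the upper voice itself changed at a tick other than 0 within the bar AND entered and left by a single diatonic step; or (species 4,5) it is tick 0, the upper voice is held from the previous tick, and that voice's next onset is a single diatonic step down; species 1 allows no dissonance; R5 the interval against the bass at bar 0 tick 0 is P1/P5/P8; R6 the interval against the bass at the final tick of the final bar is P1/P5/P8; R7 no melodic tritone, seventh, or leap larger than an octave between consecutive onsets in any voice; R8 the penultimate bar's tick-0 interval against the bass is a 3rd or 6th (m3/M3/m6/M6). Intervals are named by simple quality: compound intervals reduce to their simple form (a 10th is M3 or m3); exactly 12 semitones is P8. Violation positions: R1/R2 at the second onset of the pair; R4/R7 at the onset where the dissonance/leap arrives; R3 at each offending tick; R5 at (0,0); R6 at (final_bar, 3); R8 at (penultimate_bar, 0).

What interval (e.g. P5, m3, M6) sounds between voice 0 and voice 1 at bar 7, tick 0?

voice 0=F3 voice 1=A3 -> M3

M3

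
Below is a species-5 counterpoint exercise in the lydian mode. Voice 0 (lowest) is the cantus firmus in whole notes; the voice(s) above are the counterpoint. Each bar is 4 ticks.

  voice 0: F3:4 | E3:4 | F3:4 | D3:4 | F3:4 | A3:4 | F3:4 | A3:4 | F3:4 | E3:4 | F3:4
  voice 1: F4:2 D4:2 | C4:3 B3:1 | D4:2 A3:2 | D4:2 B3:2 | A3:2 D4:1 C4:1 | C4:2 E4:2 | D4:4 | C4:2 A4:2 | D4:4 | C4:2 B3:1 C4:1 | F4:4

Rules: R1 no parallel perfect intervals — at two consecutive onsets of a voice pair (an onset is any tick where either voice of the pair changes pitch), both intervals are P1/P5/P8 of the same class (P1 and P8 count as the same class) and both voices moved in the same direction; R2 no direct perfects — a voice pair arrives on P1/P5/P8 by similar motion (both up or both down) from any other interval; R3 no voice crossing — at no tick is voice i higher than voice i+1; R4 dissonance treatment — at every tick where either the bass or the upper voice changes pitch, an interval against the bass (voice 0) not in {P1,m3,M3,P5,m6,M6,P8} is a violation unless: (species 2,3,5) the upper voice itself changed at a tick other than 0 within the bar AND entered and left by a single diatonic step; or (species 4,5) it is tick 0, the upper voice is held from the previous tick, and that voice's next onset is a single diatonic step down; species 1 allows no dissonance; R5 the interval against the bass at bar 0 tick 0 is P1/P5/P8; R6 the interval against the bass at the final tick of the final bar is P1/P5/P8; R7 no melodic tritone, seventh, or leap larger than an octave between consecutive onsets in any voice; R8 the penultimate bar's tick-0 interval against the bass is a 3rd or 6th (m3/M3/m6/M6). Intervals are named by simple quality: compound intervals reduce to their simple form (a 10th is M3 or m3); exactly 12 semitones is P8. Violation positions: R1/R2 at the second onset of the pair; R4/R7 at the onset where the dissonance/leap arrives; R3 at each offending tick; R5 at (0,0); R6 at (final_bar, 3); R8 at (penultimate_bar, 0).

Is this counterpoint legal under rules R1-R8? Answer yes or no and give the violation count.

bar 0: v0=F3 v1=F4 (P8)
bar 1: v0=E3 v1=C4 (m6)
bar 2: v0=F3 v1=D4 (M6)
bar 3: v0=D3 v1=D4 (P8)
bar 4: v0=F3 v1=A3 (M3)
bar 5: v0=A3 v1=C4 (m3)
bar 6: v0=F3 v1=D4 (M6)
bar 7: v0=A3 v1=C4 (m3)
bar 8: v0=F3 v1=D4 (M6)
bar 9: v0=E3 v1=C4 (m6)
bar 10: v0=F3 v1=F4 (P8)
  R2 @ bar10.0: E3/C4 m6 -> F3/F4 P8 similar

No (1 violations)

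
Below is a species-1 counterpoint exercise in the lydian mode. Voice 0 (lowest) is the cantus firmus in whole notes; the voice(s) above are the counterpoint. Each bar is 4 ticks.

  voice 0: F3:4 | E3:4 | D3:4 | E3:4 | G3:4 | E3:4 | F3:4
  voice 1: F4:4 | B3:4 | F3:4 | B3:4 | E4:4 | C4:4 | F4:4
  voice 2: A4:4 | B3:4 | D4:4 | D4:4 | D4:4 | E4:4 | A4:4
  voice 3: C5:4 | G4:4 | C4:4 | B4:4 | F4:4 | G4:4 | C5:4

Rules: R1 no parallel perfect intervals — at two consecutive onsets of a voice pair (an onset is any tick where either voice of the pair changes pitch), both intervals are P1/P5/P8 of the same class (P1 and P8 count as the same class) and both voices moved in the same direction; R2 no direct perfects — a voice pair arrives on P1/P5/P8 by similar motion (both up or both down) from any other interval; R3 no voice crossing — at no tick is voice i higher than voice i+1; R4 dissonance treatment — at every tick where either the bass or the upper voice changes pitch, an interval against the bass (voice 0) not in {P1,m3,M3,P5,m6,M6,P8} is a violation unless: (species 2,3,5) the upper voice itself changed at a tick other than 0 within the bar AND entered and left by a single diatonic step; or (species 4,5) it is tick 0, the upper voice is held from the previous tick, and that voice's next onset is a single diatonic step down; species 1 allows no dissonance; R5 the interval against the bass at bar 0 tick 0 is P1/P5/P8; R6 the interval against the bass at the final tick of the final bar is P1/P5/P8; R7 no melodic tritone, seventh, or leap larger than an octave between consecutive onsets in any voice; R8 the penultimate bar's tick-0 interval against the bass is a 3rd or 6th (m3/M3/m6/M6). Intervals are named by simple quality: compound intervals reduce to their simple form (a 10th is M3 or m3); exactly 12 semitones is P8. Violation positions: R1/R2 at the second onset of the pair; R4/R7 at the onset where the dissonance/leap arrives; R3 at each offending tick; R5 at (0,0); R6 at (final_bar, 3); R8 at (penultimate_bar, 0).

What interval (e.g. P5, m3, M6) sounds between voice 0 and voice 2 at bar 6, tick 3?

M3

voice 0=F3 voice 2=A4 -> M3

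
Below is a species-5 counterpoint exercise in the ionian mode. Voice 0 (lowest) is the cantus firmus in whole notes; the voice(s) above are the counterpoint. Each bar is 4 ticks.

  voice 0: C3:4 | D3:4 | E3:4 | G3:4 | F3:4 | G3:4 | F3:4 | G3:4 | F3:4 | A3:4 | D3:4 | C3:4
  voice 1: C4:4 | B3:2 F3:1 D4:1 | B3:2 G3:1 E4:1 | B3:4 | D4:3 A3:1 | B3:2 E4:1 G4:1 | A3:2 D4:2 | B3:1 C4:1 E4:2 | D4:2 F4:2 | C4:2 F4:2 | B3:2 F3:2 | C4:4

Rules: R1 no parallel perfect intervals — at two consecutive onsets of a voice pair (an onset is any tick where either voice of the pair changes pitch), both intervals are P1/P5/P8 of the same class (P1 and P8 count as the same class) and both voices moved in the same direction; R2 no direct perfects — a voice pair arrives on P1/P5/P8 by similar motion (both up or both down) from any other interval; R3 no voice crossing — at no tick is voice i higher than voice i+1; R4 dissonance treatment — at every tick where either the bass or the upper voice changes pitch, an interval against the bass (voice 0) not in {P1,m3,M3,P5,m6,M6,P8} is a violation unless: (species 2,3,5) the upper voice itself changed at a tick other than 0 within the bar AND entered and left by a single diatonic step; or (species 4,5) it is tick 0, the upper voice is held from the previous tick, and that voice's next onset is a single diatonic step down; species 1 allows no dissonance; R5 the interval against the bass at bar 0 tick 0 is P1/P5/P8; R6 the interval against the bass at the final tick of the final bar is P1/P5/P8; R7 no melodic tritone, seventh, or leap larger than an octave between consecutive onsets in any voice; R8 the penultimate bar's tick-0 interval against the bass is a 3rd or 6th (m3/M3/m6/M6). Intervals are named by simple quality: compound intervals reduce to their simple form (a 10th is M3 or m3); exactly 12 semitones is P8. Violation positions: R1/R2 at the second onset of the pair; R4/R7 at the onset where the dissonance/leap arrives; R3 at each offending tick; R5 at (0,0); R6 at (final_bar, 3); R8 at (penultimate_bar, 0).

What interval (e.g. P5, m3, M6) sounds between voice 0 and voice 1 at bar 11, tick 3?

voice 0=C3 voice 1=C4 -> P8

P8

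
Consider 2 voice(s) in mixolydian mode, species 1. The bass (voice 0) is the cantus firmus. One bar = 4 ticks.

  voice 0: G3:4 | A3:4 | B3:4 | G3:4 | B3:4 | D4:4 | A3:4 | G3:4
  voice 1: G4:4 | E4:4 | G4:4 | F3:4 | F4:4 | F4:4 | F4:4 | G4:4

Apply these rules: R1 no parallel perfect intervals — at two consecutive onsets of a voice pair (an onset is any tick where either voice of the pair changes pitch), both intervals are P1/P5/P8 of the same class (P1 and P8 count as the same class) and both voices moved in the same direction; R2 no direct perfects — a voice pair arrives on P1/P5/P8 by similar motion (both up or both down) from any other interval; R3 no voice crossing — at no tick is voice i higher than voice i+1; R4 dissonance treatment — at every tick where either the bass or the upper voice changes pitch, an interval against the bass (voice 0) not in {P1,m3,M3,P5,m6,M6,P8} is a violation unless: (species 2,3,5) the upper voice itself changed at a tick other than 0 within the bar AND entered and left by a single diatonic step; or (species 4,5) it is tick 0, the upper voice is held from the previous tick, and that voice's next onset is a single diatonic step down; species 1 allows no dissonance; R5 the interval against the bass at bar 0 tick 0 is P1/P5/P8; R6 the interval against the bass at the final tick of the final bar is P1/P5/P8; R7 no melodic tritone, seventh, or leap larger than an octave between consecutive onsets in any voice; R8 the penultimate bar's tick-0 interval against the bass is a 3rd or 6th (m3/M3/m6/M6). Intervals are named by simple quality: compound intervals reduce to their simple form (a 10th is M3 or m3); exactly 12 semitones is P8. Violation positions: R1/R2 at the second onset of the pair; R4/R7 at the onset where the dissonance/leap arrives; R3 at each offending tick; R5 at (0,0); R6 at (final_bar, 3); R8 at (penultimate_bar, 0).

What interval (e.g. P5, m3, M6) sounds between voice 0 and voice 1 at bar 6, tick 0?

voice 0=A3 voice 1=F4 -> m6

m6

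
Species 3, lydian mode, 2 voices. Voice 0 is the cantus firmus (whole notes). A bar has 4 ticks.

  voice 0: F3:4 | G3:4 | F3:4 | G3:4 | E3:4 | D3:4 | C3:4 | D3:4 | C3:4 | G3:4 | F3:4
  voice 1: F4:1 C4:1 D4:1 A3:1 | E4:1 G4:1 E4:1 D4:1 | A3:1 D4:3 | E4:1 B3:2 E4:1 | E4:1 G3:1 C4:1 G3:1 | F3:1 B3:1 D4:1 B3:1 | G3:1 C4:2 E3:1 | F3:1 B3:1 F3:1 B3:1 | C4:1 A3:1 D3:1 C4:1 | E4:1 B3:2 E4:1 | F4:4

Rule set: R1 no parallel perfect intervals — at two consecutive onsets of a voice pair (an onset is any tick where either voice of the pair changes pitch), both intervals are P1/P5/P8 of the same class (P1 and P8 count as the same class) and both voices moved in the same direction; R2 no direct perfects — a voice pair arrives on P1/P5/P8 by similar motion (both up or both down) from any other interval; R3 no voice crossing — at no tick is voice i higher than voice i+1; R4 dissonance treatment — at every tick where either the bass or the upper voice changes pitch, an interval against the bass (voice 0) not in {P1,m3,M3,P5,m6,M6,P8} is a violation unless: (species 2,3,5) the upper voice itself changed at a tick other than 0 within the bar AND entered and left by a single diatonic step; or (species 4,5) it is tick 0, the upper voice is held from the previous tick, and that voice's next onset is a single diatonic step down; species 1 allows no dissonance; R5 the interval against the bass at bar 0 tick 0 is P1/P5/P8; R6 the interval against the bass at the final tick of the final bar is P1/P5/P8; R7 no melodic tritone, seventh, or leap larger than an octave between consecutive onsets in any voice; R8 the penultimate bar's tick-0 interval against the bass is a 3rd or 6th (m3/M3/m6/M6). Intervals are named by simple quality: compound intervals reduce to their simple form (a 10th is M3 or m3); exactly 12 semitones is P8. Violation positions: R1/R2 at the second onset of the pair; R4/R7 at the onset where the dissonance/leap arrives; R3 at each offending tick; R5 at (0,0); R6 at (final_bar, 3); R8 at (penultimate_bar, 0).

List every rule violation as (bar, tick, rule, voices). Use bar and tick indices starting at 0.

bar 0: v0=F3 v1=F4 downbeat P8
bar 1: v0=G3 v1=E4 downbeat M6
bar 2: v0=F3 v1=A3 downbeat M3
bar 3: v0=G3 v1=E4 downbeat M6
bar 4: v0=E3 v1=E4 downbeat P8
bar 5: v0=D3 v1=F3 downbeat m3
bar 6: v0=C3 v1=G3 downbeat P5
bar 7: v0=D3 v1=F3 downbeat m3
bar 8: v0=C3 v1=C4 downbeat P8
bar 9: v0=G3 v1=E4 downbeat M6
bar 10: v0=F3 v1=F4 downbeat P8
  -> R7 @ bar 5 tick 1 v(1,): F3->B3 leap 6st
  -> R2 @ bar 6 tick 0 v(0, 1): D3/B3 M6 -> C3/G3 P5 similar
  -> R7 @ bar 7 tick 1 v(1,): F3->B3 leap 6st
  -> R7 @ bar 7 tick 2 v(1,): B3->F3 leap 6st
  -> R7 @ bar 7 tick 3 v(1,): F3->B3 leap 6st
  -> R4 @ bar 8 tick 2 v(0, 1): C3/D3 M2 untreated
  -> R7 @ bar 8 tick 3 v(1,): D3->C4 leap 10st

(5, 1, R7, (1,))
(6, 0, R2, (0, 1))
(7, 1, R7, (1,))
(7, 2, R7, (1,))
(7, 3, R7, (1,))
(8, 2, R4, (0, 1))
(8, 3, R7, (1,))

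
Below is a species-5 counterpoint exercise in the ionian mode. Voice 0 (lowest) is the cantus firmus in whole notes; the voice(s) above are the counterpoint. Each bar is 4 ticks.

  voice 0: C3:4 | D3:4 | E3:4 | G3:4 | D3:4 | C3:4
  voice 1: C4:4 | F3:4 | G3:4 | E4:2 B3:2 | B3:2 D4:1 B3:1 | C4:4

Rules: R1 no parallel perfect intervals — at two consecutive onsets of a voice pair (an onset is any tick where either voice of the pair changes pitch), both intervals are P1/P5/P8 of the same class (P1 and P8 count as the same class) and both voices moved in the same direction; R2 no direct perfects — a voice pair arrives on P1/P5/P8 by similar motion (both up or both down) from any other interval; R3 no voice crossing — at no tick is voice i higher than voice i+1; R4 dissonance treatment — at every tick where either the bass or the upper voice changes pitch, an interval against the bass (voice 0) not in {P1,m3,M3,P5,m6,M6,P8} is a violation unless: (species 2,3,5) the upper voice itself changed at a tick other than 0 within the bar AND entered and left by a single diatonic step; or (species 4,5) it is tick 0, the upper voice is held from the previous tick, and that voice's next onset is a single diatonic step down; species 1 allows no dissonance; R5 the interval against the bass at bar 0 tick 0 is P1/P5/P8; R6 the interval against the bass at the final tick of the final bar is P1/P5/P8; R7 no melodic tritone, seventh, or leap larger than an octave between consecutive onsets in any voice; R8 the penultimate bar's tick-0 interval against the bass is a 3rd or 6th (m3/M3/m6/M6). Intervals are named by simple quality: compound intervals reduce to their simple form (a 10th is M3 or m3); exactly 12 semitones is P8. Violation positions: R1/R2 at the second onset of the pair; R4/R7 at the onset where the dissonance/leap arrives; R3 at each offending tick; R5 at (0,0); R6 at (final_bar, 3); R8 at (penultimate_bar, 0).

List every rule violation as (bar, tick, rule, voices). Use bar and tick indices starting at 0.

No violations across 6 bars (C3..C3 vs C4..C4).

bar 0: v0=C3 v1=C4 downbeat P8
bar 1: v0=D3 v1=F3 downbeat m3
bar 2: v0=E3 v1=G3 downbeat m3
bar 3: v0=G3 v1=E4 downbeat M6
bar 4: v0=D3 v1=B3 downbeat M6
bar 5: v0=C3 v1=C4 downbeat P8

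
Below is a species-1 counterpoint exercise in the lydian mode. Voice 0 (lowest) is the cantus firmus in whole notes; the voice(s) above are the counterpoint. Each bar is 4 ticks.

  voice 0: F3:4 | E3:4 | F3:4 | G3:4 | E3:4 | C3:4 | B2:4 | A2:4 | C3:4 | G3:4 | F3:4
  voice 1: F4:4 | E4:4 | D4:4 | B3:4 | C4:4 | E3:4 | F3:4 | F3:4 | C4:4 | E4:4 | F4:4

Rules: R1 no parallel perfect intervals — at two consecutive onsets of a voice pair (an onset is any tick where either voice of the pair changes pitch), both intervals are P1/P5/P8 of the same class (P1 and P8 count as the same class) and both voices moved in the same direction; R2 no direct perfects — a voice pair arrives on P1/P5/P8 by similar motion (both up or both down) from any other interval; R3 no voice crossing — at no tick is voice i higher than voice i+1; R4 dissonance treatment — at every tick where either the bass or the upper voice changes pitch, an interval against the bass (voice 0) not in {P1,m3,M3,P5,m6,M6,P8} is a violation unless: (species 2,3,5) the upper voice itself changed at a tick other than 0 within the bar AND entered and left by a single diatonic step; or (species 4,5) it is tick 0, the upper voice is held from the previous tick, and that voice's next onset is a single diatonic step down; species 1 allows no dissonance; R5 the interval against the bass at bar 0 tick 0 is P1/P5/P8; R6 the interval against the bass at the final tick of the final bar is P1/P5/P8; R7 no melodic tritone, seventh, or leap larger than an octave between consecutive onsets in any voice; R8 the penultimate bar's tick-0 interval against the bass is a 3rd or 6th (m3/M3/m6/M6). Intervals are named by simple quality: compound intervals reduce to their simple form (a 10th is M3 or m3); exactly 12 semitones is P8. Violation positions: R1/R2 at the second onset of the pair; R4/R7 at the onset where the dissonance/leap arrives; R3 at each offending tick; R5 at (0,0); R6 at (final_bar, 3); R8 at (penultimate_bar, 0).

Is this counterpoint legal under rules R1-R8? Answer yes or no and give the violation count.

bar 0: v0=F3 v1=F4 (P8)
bar 1: v0=E3 v1=E4 (P8)
bar 2: v0=F3 v1=D4 (M6)
bar 3: v0=G3 v1=B3 (M3)
bar 4: v0=E3 v1=C4 (m6)
bar 5: v0=C3 v1=E3 (M3)
bar 6: v0=B2 v1=F3 (TT)
bar 7: v0=A2 v1=F3 (m6)
bar 8: v0=C3 v1=C4 (P8)
bar 9: v0=G3 v1=E4 (M6)
bar 10: v0=F3 v1=F4 (P8)
  R1 @ bar1.0: F3/F4 P8 -> E3/E4 P8 similar
  R4 @ bar6.0: B2/F3 TT untreated
  R2 @ bar8.0: A2/F3 m6 -> C3/C4 P8 similar

No (3 violations)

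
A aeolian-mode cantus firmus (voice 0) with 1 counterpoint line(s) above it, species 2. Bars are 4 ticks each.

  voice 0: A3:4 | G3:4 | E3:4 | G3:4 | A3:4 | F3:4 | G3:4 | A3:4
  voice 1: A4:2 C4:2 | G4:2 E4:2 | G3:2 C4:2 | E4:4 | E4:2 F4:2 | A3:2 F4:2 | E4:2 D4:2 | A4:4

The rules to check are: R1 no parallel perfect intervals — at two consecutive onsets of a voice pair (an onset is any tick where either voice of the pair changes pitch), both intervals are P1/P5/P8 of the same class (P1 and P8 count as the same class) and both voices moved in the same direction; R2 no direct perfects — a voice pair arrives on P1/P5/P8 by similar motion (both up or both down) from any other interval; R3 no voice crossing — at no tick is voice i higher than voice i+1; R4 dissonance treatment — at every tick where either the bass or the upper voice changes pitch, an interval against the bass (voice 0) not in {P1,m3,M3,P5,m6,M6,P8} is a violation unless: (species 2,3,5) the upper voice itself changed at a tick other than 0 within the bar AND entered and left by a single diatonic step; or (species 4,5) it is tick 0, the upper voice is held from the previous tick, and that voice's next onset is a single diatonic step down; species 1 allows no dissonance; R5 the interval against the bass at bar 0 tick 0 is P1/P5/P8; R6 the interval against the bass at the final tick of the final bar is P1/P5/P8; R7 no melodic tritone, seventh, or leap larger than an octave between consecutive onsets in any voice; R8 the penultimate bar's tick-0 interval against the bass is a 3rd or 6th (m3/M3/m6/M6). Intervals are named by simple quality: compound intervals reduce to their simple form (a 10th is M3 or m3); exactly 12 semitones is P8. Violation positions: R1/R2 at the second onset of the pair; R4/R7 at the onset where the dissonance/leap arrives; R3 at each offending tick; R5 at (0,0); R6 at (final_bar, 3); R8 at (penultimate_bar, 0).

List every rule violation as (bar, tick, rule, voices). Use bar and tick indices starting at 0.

bar 0: v0=A3 v1=A4 downbeat P8
bar 1: v0=G3 v1=G4 downbeat P8
bar 2: v0=E3 v1=G3 downbeat m3
bar 3: v0=G3 v1=E4 downbeat M6
bar 4: v0=A3 v1=E4 downbeat P5
bar 5: v0=F3 v1=A3 downbeat M3
bar 6: v0=G3 v1=E4 downbeat M6
bar 7: v0=A3 v1=A4 downbeat P8
  -> R2 @ bar 7 tick 0 v(0, 1): G3/D4 P5 -> A3/A4 P8 similar

(7, 0, R2, (0, 1))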